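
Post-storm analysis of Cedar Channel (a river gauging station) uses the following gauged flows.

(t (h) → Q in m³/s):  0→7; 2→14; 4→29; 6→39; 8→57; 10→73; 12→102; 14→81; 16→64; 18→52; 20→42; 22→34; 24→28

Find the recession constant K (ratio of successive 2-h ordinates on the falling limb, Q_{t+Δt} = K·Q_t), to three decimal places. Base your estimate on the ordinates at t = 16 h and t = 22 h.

Using the recession-limb readings at t = 16 h and t = 22 h: Q falls from 64 to 34 m³/s over 3 intervals.
K = (Q₂/Q₁)^(1/3) = (34/64)^(1/3) = 0.810.

K ≈ 0.810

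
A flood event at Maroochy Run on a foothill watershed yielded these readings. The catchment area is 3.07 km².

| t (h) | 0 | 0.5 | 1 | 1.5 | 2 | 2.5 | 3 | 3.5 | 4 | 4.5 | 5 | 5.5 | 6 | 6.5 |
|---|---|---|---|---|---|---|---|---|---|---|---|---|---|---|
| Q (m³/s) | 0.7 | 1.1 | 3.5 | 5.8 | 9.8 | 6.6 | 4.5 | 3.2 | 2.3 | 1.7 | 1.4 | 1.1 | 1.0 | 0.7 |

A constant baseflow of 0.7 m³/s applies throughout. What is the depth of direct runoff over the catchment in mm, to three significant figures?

d ≈ 19.7 mm

Direct runoff: 0.0, 0.4, 2.8, 5.1, 9.1, 5.9, 3.8, 2.5, 1.6, 1.0, 0.7, 0.4, 0.3, 0.0 m³/s; ΣQ_DR = 33.60 m³/s.
V = ΣQ_DR · Δt = 33.60 × 1800 s = 60480 m³.
Over A = 3.07 km², depth = V / A = 19.7 mm.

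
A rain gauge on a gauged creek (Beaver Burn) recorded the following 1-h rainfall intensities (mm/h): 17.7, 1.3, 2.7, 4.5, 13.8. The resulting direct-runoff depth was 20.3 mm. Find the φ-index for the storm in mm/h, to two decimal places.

φ ≈ 5.60 mm/h

Only the 2 blocks with intensity above φ contribute runoff: 17.7, 13.8 mm/h.
Σ(I−φ)·Δt = d  ⇒  (17.7+13.8 − 2φ)·1 = 20.3
φ = (31.50 − 20.3/1) / 2 = 5.60 mm/h.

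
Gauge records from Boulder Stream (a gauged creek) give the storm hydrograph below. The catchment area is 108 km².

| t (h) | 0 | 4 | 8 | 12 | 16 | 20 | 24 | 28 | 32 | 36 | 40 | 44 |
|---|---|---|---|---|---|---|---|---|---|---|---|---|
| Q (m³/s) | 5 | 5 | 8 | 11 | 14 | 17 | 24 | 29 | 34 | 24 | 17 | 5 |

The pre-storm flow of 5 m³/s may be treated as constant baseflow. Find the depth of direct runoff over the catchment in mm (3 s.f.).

d ≈ 17.7 mm

Direct runoff: 0.0, 0.0, 3.0, 6.0, 9.0, 12.0, 19.0, 24.0, 29.0, 19.0, 12.0, 0.0 m³/s; ΣQ_DR = 133.0 m³/s.
V = ΣQ_DR · Δt = 133.0 × 14400 s = 1.915 × 10^6 m³.
Over A = 108 km², depth = V / A = 17.7 mm.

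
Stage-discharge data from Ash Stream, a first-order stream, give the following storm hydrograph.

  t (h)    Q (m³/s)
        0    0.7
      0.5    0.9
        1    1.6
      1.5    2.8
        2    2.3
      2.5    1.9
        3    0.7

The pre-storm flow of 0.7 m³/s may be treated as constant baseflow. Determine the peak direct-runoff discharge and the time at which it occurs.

Q_p = 2.1 m³/s at t = 1.5 h

Subtracting baseflow gives direct-runoff ordinates: 0.0, 0.2, 0.9, 2.1, 1.6, 1.2, 0.0 m³/s.
The maximum is 2.1 m³/s, occurring at the reading for t = 1.5 h.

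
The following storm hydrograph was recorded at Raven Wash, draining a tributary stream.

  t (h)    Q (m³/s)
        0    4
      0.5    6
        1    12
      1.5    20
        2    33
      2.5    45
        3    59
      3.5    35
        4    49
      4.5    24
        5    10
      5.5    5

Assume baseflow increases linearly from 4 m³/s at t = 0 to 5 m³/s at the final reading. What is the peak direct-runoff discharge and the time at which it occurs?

Q_p = 54.45 m³/s at t = 3 h

Subtracting baseflow gives direct-runoff ordinates: 0.00, 1.91, 7.82, 15.73, 28.64, 40.55, 54.45, 30.36, 44.27, 19.18, 5.09, 0.00 m³/s.
The maximum is 54.45 m³/s, occurring at the reading for t = 3 h.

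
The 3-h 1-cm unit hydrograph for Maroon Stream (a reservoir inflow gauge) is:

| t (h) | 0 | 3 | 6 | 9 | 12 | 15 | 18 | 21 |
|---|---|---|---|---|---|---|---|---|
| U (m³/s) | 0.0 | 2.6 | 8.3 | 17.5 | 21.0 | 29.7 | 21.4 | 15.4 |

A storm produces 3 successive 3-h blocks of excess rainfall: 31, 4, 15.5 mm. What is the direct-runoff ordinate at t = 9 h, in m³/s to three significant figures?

Q ≈ 61.6 m³/s

By discrete convolution, Q_j = Σ (P_i / 10 mm) · U_{j−i}.
At t = 9 h (j=3): Q = (31/10)·17.5 + (4/10)·8.3 + (15.5/10)·2.6 = 61.6 m³/s.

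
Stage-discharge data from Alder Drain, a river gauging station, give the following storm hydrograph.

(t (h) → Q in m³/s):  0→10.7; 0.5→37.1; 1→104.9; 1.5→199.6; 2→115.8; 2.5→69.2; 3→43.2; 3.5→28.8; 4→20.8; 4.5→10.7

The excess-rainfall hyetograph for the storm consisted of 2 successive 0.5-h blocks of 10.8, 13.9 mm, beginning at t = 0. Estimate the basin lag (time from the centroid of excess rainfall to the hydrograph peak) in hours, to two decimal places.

Centroid of excess rainfall: t_c = Σ P_i·t̄_i / ΣP_i = 0.5314 h (block centres at 0.25, 0.75 h).
Hydrograph peak occurs at t = 1.5 h, so basin lag t_L = 1.5 − 0.5314 = 0.97 h.

t_L ≈ 0.97 h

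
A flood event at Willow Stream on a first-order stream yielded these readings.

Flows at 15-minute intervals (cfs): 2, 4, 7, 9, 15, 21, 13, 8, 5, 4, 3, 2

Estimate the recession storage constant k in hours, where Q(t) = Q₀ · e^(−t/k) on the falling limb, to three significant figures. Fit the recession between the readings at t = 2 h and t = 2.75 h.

k ≈ 0.819 h

On the falling limb, Q drops from 5 to 2 cfs between t = 2 h and t = 2.75 h (Δt = 0.75 h).
k = −Δt / ln(Q₂/Q₁) = −0.75 / ln(2/5) = 0.819 h.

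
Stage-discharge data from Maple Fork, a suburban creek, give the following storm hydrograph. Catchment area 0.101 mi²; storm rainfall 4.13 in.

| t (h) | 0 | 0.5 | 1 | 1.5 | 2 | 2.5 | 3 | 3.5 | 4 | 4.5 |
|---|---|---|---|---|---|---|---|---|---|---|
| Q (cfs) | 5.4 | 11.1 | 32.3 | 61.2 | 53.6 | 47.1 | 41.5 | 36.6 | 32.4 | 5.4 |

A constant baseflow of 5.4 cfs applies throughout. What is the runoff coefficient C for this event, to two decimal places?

C ≈ 0.51

ΣQ_DR = 272.6 cfs; V = ΣQ_DR·Δt = 4.907 × 10^5 ft³.
Runoff depth d = V / A = 2.091 in.
C = d / P = 2.091 / 4.13 = 0.51.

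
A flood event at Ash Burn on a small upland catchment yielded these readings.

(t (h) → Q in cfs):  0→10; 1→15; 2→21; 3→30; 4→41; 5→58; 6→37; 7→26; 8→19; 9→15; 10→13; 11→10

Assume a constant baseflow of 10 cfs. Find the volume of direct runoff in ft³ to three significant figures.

V ≈ 6.30 × 10^5 ft³

Direct-runoff ordinates (Q − Q_b): 0.0, 5.0, 11.0, 20.0, 31.0, 48.0, 27.0, 16.0, 9.0, 5.0, 3.0, 0.0 cfs.
ΣQ_DR = 175.0 cfs.
With Δt = 1 h = 3600 s, V = ΣQ_DR · Δt = 175.0 × 3600 = 6.30 × 10^5 ft³.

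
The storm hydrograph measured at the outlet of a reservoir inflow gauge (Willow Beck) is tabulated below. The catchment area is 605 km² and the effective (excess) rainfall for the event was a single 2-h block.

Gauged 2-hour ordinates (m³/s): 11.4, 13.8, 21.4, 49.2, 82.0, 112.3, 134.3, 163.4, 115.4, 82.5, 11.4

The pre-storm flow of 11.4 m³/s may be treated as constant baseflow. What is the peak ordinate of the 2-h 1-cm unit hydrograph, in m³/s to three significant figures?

Direct runoff: 0.0, 2.4, 10.0, 37.8, 70.6, 100.9, 122.9, 152.0, 104.0, 71.1, 0.0 m³/s; ΣQ_DR = 671.7 m³/s, peak = 152.0 m³/s.
Runoff depth d = ΣQ_DR·Δt / A = 671.7 × 7200 / (605 km²) = 7.994 mm.
The 1-cm UH is the DRH scaled by (10 mm)/d, so U_p = 152.0 × 10/7.994 = 190 m³/s.

U_p ≈ 190 m³/s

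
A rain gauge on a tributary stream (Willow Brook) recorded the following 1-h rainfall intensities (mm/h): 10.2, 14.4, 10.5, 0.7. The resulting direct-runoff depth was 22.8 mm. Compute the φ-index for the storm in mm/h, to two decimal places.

Only the 3 blocks with intensity above φ contribute runoff: 10.2, 14.4, 10.5 mm/h.
Σ(I−φ)·Δt = d  ⇒  (10.2+14.4+10.5 − 3φ)·1 = 22.8
φ = (35.10 − 22.8/1) / 3 = 4.10 mm/h.

φ ≈ 4.10 mm/h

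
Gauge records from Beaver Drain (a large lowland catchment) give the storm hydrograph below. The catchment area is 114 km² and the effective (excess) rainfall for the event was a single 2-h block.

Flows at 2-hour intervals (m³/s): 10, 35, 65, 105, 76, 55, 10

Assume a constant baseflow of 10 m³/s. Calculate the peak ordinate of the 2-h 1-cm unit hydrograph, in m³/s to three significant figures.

Direct runoff: 0.0, 25.0, 55.0, 95.0, 66.0, 45.0, 0.0 m³/s; ΣQ_DR = 286.0 m³/s, peak = 95.0 m³/s.
Runoff depth d = ΣQ_DR·Δt / A = 286.0 × 7200 / (114 km²) = 18.06 mm.
The 1-cm UH is the DRH scaled by (10 mm)/d, so U_p = 95.0 × 10/18.06 = 52.6 m³/s.

U_p ≈ 52.6 m³/s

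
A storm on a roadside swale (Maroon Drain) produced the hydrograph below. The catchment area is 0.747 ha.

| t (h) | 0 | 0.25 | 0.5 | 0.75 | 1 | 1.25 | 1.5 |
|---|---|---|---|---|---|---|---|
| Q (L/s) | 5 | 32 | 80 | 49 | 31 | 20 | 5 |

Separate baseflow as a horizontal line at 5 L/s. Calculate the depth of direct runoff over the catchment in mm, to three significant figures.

d ≈ 22.5 mm

Direct runoff: 0.0, 27.0, 75.0, 44.0, 26.0, 15.0, 0.0 L/s; ΣQ_DR = 187.0 L/s.
V = ΣQ_DR · Δt = 187.0 × 900 s = 1.683 × 10^5 L.
Over A = 0.747 ha, depth = V / A = 22.5 mm.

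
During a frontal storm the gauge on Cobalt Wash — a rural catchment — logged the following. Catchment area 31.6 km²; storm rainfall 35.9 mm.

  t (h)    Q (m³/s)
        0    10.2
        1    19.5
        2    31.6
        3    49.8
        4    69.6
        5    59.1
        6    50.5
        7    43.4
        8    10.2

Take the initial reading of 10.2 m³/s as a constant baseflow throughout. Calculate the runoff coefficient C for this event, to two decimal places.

C ≈ 0.80

ΣQ_DR = 252.1 m³/s; V = ΣQ_DR·Δt = 9.076 × 10^5 m³.
Runoff depth d = V / A = 28.72 mm.
C = d / P = 28.72 / 35.9 = 0.80.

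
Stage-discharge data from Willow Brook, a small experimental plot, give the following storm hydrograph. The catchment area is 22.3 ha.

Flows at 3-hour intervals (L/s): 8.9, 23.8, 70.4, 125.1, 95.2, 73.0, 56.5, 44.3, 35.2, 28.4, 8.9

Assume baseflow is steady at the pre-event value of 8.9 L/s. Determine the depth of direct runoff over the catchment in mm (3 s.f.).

d ≈ 22.8 mm

Direct runoff: 0.0, 14.9, 61.5, 116.2, 86.3, 64.1, 47.6, 35.4, 26.3, 19.5, 0.0 L/s; ΣQ_DR = 471.8 L/s.
V = ΣQ_DR · Δt = 471.8 × 10800 s = 5.095 × 10^6 L.
Over A = 22.3 ha, depth = V / A = 22.8 mm.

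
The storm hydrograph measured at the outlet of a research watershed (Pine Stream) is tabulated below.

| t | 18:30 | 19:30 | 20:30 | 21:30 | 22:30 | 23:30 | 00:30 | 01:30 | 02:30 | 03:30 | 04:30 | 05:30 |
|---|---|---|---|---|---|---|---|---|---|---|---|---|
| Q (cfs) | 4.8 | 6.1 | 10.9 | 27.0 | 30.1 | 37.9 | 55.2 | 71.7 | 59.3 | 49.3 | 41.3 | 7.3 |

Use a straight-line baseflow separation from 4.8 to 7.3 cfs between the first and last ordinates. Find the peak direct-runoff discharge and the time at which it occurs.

Subtracting baseflow gives direct-runoff ordinates: 0.00, 1.07, 5.65, 21.52, 24.39, 31.96, 49.04, 65.31, 52.68, 42.45, 34.23, 0.00 cfs.
The maximum is 65.31 cfs, occurring at the reading for t = 01:30.

Q_p = 65.31 cfs at t = 01:30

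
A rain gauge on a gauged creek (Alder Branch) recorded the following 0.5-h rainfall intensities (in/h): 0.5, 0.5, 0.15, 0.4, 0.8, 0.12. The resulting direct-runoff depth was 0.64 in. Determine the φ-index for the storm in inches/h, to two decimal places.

Only the 4 blocks with intensity above φ contribute runoff: 0.5, 0.5, 0.4, 0.8 in/h.
Σ(I−φ)·Δt = d  ⇒  (0.5+0.5+0.4+0.8 − 4φ)·0.5 = 0.64
φ = (2.200 − 0.64/0.5) / 4 = 0.23 in/h.

φ ≈ 0.23 in/h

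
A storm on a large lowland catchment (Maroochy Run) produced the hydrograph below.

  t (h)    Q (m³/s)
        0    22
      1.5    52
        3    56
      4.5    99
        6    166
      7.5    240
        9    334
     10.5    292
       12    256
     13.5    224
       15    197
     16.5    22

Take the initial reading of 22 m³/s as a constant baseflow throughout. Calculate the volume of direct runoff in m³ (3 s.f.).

V ≈ 9.16 × 10^6 m³

Direct-runoff ordinates (Q − Q_b): 0.0, 30.0, 34.0, 77.0, 144.0, 218.0, 312.0, 270.0, 234.0, 202.0, 175.0, 0.0 m³/s.
ΣQ_DR = 1696 m³/s.
With Δt = 1.5 h = 5400 s, V = ΣQ_DR · Δt = 1696 × 5400 = 9.16 × 10^6 m³.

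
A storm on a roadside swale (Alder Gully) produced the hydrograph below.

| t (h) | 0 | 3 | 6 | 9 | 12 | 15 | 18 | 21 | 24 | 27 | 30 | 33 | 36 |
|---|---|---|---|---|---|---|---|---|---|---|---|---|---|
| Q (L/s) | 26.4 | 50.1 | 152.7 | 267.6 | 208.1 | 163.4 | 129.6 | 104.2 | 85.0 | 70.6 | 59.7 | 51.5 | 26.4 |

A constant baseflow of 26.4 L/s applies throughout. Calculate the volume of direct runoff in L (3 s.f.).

V ≈ 1.14 × 10^7 L

Direct-runoff ordinates (Q − Q_b): 0.0, 23.7, 126.3, 241.2, 181.7, 137.0, 103.2, 77.8, 58.6, 44.2, 33.3, 25.1, 0.0 L/s.
ΣQ_DR = 1052 L/s.
With Δt = 3 h = 10800 s, V = ΣQ_DR · Δt = 1052 × 10800 = 1.14 × 10^7 L.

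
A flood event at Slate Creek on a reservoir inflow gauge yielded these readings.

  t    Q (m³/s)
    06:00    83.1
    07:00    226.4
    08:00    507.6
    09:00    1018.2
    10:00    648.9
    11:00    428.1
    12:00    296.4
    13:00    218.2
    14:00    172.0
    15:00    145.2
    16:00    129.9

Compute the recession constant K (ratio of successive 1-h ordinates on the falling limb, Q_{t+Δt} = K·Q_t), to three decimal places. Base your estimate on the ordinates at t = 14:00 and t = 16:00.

K ≈ 0.869

Using the recession-limb readings at t = 14:00 and t = 16:00: Q falls from 172.0 to 129.9 m³/s over 2 intervals.
K = (Q₂/Q₁)^(1/2) = (129.9/172.0)^(1/2) = 0.869.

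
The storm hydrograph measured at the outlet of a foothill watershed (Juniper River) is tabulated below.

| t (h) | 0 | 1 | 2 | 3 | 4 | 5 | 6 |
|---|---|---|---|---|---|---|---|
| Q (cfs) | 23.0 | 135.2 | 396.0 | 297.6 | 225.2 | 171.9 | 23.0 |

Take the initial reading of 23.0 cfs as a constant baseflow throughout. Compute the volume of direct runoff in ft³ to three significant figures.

V ≈ 4.00 × 10^6 ft³

Direct-runoff ordinates (Q − Q_b): 0.0, 112.2, 373.0, 274.6, 202.2, 148.9, 0.0 cfs.
ΣQ_DR = 1111 cfs.
With Δt = 1 h = 3600 s, V = ΣQ_DR · Δt = 1111 × 3600 = 4.00 × 10^6 ft³.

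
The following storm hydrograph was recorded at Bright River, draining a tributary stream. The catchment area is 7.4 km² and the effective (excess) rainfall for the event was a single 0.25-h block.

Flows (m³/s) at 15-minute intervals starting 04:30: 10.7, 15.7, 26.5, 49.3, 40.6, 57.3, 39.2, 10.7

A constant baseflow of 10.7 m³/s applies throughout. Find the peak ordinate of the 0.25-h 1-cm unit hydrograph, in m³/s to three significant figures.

U_p ≈ 23.3 m³/s

Direct runoff: 0.0, 5.0, 15.8, 38.6, 29.9, 46.6, 28.5, 0.0 m³/s; ΣQ_DR = 164.4 m³/s, peak = 46.6 m³/s.
Runoff depth d = ΣQ_DR·Δt / A = 164.4 × 900 / (7.4 km²) = 19.99 mm.
The 1-cm UH is the DRH scaled by (10 mm)/d, so U_p = 46.6 × 10/19.99 = 23.3 m³/s.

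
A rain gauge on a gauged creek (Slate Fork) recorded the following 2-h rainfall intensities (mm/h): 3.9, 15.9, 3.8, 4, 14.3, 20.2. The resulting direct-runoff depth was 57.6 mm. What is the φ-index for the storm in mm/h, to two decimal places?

φ ≈ 7.20 mm/h

Only the 3 blocks with intensity above φ contribute runoff: 15.9, 14.3, 20.2 mm/h.
Σ(I−φ)·Δt = d  ⇒  (15.9+14.3+20.2 − 3φ)·2 = 57.6
φ = (50.40 − 57.6/2) / 3 = 7.20 mm/h.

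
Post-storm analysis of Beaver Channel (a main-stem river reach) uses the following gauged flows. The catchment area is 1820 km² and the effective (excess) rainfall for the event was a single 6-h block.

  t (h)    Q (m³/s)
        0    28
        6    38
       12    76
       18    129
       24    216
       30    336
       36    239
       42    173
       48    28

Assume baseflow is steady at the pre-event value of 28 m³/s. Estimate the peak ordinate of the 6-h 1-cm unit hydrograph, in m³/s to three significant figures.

U_p ≈ 257 m³/s

Direct runoff: 0.0, 10.0, 48.0, 101.0, 188.0, 308.0, 211.0, 145.0, 0.0 m³/s; ΣQ_DR = 1011 m³/s, peak = 308.0 m³/s.
Runoff depth d = ΣQ_DR·Δt / A = 1011 × 21600 / (1820 km²) = 12.00 mm.
The 1-cm UH is the DRH scaled by (10 mm)/d, so U_p = 308.0 × 10/12.00 = 257 m³/s.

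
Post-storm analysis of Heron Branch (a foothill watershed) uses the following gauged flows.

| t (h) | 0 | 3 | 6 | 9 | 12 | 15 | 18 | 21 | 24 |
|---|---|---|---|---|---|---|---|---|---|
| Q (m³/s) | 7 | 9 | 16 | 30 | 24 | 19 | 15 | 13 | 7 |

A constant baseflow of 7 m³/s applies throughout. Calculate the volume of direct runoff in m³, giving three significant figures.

V ≈ 8.32 × 10^5 m³

Direct-runoff ordinates (Q − Q_b): 0.0, 2.0, 9.0, 23.0, 17.0, 12.0, 8.0, 6.0, 0.0 m³/s.
ΣQ_DR = 77.00 m³/s.
With Δt = 3 h = 10800 s, V = ΣQ_DR · Δt = 77.00 × 10800 = 8.32 × 10^5 m³.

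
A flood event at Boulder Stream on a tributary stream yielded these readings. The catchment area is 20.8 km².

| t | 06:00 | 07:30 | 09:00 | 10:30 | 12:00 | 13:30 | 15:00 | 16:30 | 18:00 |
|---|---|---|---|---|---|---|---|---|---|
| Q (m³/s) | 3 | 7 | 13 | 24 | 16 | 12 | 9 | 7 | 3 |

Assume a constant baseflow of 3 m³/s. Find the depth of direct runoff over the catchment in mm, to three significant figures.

d ≈ 17.4 mm

Direct runoff: 0.0, 4.0, 10.0, 21.0, 13.0, 9.0, 6.0, 4.0, 0.0 m³/s; ΣQ_DR = 67.00 m³/s.
V = ΣQ_DR · Δt = 67.00 × 5400 s = 3.618 × 10^5 m³.
Over A = 20.8 km², depth = V / A = 17.4 mm.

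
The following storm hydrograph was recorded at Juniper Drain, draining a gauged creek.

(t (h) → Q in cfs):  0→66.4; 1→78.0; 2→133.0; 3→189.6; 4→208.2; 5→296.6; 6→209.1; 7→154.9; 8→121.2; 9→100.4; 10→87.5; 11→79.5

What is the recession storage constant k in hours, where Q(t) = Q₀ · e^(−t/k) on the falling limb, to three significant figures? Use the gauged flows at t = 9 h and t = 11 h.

On the falling limb, Q drops from 100.4 to 79.5 cfs between t = 9 h and t = 11 h (Δt = 2 h).
k = −Δt / ln(Q₂/Q₁) = −2 / ln(79.5/100.4) = 8.57 h.

k ≈ 8.57 h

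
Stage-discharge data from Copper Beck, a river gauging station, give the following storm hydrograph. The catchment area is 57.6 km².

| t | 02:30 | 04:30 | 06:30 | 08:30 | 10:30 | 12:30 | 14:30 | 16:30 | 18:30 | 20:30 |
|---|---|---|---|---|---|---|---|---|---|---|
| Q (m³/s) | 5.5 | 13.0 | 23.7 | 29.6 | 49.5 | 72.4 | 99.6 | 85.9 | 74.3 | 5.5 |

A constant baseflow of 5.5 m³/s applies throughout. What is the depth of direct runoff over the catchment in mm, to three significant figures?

Direct runoff: 0.0, 7.5, 18.2, 24.1, 44.0, 66.9, 94.1, 80.4, 68.8, 0.0 m³/s; ΣQ_DR = 404.0 m³/s.
V = ΣQ_DR · Δt = 404.0 × 7200 s = 2.909 × 10^6 m³.
Over A = 57.6 km², depth = V / A = 50.5 mm.

d ≈ 50.5 mm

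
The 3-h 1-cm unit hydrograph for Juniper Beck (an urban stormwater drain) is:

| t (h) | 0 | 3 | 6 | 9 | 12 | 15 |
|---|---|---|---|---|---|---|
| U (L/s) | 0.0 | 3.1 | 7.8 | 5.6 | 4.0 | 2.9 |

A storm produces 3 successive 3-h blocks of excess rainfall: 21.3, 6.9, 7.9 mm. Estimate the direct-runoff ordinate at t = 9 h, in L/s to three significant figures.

By discrete convolution, Q_j = Σ (P_i / 10 mm) · U_{j−i}.
At t = 9 h (j=3): Q = (21.3/10)·5.6 + (6.9/10)·7.8 + (7.9/10)·3.1 = 19.8 L/s.

Q ≈ 19.8 L/s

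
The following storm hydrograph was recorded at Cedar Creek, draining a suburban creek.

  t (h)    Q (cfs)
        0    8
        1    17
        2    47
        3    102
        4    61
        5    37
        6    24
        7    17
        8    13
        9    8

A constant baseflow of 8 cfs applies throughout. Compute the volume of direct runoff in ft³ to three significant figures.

V ≈ 9.14 × 10^5 ft³

Direct-runoff ordinates (Q − Q_b): 0.0, 9.0, 39.0, 94.0, 53.0, 29.0, 16.0, 9.0, 5.0, 0.0 cfs.
ΣQ_DR = 254.0 cfs.
With Δt = 1 h = 3600 s, V = ΣQ_DR · Δt = 254.0 × 3600 = 9.14 × 10^5 ft³.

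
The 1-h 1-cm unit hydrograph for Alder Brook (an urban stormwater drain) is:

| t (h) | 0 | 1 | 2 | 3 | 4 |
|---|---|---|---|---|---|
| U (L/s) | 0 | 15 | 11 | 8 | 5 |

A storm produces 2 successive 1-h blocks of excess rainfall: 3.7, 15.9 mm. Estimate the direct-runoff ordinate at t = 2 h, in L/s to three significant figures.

By discrete convolution, Q_j = Σ (P_i / 10 mm) · U_{j−i}.
At t = 2 h (j=2): Q = (3.7/10)·11 + (15.9/10)·15 = 27.9 L/s.

Q ≈ 27.9 L/s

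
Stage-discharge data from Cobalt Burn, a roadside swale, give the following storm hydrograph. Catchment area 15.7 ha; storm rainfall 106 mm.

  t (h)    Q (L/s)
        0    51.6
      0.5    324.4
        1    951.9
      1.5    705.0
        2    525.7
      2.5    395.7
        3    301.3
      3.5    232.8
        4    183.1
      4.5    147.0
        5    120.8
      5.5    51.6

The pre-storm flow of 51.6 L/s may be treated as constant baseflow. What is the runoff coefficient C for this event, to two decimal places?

ΣQ_DR = 3372 L/s; V = ΣQ_DR·Δt = 6.069 × 10^6 L.
Runoff depth d = V / A = 38.66 mm.
C = d / P = 38.66 / 106 = 0.36.

C ≈ 0.36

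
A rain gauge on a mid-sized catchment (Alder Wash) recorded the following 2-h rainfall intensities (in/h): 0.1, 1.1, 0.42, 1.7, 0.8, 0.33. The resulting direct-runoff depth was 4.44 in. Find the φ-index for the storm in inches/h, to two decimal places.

Only the 3 blocks with intensity above φ contribute runoff: 1.1, 1.7, 0.8 in/h.
Σ(I−φ)·Δt = d  ⇒  (1.1+1.7+0.8 − 3φ)·2 = 4.44
φ = (3.600 − 4.44/2) / 3 = 0.46 in/h.

φ ≈ 0.46 in/h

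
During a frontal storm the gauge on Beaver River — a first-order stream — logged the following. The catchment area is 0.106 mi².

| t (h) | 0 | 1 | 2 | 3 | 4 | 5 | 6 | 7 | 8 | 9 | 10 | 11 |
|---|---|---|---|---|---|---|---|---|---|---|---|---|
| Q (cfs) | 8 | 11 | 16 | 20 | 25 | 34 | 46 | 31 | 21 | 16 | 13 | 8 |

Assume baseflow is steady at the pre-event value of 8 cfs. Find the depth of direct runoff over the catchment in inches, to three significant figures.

d ≈ 2.24 in

Direct runoff: 0.0, 3.0, 8.0, 12.0, 17.0, 26.0, 38.0, 23.0, 13.0, 8.0, 5.0, 0.0 cfs; ΣQ_DR = 153.0 cfs.
V = ΣQ_DR · Δt = 153.0 × 3600 s = 5.508 × 10^5 ft³.
Over A = 0.106 mi², depth = V / A = 2.24 in.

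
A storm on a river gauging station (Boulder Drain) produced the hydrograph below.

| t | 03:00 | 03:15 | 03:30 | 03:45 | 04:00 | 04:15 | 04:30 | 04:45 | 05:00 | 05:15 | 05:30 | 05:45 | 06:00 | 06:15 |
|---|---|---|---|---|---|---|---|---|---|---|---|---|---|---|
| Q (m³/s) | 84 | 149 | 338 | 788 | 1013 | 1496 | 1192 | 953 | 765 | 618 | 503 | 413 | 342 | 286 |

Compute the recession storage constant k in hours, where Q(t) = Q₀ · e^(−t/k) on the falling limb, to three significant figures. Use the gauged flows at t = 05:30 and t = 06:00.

k ≈ 1.30 h

On the falling limb, Q drops from 503 to 342 m³/s between t = 05:30 and t = 06:00 (Δt = 0.5 h).
k = −Δt / ln(Q₂/Q₁) = −0.5 / ln(342/503) = 1.30 h.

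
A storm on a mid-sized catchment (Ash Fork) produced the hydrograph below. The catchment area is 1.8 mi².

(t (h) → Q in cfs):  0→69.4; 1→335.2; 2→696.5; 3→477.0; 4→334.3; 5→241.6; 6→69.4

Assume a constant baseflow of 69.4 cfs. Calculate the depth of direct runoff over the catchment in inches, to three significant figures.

d ≈ 1.50 in

Direct runoff: 0.0, 265.8, 627.1, 407.6, 264.9, 172.2, 0.0 cfs; ΣQ_DR = 1738 cfs.
V = ΣQ_DR · Δt = 1738 × 3600 s = 6.255 × 10^6 ft³.
Over A = 1.8 mi², depth = V / A = 1.50 in.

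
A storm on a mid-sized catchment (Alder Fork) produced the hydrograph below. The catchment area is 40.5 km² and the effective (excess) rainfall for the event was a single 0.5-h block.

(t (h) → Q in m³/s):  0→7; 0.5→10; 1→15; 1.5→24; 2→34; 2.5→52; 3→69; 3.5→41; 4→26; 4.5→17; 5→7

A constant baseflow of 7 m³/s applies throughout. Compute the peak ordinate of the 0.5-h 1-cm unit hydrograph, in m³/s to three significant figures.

Direct runoff: 0.0, 3.0, 8.0, 17.0, 27.0, 45.0, 62.0, 34.0, 19.0, 10.0, 0.0 m³/s; ΣQ_DR = 225.0 m³/s, peak = 62.0 m³/s.
Runoff depth d = ΣQ_DR·Δt / A = 225.0 × 1800 / (40.5 km²) = 10.00 mm.
The 1-cm UH is the DRH scaled by (10 mm)/d, so U_p = 62.0 × 10/10.00 = 62.0 m³/s.

U_p ≈ 62.0 m³/s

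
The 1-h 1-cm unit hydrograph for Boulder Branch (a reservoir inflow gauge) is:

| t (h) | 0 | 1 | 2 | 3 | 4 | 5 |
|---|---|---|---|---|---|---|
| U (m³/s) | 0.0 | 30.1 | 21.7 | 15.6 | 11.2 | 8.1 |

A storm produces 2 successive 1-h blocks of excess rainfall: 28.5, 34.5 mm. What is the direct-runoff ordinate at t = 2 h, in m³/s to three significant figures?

Q ≈ 166 m³/s

By discrete convolution, Q_j = Σ (P_i / 10 mm) · U_{j−i}.
At t = 2 h (j=2): Q = (28.5/10)·21.7 + (34.5/10)·30.1 = 166 m³/s.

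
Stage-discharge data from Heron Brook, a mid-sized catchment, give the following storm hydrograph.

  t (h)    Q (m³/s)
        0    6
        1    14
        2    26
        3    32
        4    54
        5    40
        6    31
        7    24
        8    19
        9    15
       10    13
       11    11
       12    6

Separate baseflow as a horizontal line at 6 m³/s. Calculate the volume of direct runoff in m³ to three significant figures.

V ≈ 7.67 × 10^5 m³

Direct-runoff ordinates (Q − Q_b): 0.0, 8.0, 20.0, 26.0, 48.0, 34.0, 25.0, 18.0, 13.0, 9.0, 7.0, 5.0, 0.0 m³/s.
ΣQ_DR = 213.0 m³/s.
With Δt = 1 h = 3600 s, V = ΣQ_DR · Δt = 213.0 × 3600 = 7.67 × 10^5 m³.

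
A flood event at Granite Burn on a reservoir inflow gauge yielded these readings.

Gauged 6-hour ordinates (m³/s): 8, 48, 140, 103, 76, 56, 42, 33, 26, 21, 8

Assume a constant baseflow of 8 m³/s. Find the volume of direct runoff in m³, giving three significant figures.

V ≈ 1.02 × 10^7 m³

Direct-runoff ordinates (Q − Q_b): 0.0, 40.0, 132.0, 95.0, 68.0, 48.0, 34.0, 25.0, 18.0, 13.0, 0.0 m³/s.
ΣQ_DR = 473.0 m³/s.
With Δt = 6 h = 21600 s, V = ΣQ_DR · Δt = 473.0 × 21600 = 1.02 × 10^7 m³.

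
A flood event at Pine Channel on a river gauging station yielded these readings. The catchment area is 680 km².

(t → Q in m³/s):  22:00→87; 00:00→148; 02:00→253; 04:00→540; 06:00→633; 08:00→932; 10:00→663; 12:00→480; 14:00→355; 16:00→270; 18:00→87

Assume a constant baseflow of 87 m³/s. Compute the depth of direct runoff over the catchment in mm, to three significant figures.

Direct runoff: 0.0, 61.0, 166.0, 453.0, 546.0, 845.0, 576.0, 393.0, 268.0, 183.0, 0.0 m³/s; ΣQ_DR = 3491 m³/s.
V = ΣQ_DR · Δt = 3491 × 7200 s = 2.514 × 10^7 m³.
Over A = 680 km², depth = V / A = 37.0 mm.

d ≈ 37.0 mm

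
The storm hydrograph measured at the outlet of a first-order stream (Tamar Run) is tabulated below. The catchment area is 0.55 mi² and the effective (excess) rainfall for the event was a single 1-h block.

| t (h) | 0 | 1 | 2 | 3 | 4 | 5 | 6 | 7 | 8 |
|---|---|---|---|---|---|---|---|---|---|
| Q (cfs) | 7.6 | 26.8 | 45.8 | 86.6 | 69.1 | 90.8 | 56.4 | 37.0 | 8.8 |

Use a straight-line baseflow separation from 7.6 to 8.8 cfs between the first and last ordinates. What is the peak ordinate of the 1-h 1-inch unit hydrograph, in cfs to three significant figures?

U_p ≈ 82.4 cfs

Direct runoff: 0.00, 19.05, 37.90, 78.55, 60.90, 82.45, 47.90, 28.35, 0.00 cfs; ΣQ_DR = 355.1 cfs, peak = 82.45 cfs.
Runoff depth d = ΣQ_DR·Δt / A = 355.1 × 3600 / (0.55 mi²) = 1.000 in.
The 1-inch UH is the DRH scaled by (1 in)/d, so U_p = 82.45 × 1/1.000 = 82.4 cfs.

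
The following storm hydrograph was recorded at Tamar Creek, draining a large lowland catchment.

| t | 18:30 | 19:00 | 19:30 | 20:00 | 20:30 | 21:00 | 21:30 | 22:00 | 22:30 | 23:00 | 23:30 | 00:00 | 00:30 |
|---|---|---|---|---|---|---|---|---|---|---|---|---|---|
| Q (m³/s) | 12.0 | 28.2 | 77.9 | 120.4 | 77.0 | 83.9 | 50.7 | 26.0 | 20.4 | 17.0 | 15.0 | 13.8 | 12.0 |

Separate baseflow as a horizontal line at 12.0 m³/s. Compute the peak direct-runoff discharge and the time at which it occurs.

Q_p = 108.4 m³/s at t = 20:00

Subtracting baseflow gives direct-runoff ordinates: 0.0, 16.2, 65.9, 108.4, 65.0, 71.9, 38.7, 14.0, 8.4, 5.0, 3.0, 1.8, 0.0 m³/s.
The maximum is 108.4 m³/s, occurring at the reading for t = 20:00.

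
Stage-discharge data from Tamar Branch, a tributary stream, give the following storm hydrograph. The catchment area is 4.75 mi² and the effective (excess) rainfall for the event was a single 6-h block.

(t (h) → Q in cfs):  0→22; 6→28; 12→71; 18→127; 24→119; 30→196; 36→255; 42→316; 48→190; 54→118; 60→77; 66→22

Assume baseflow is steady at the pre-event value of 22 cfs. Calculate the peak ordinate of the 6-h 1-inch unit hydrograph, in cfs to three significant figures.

U_p ≈ 118 cfs

Direct runoff: 0.0, 6.0, 49.0, 105.0, 97.0, 174.0, 233.0, 294.0, 168.0, 96.0, 55.0, 0.0 cfs; ΣQ_DR = 1277 cfs, peak = 294.0 cfs.
Runoff depth d = ΣQ_DR·Δt / A = 1277 × 21600 / (4.75 mi²) = 2.500 in.
The 1-inch UH is the DRH scaled by (1 in)/d, so U_p = 294.0 × 1/2.500 = 118 cfs.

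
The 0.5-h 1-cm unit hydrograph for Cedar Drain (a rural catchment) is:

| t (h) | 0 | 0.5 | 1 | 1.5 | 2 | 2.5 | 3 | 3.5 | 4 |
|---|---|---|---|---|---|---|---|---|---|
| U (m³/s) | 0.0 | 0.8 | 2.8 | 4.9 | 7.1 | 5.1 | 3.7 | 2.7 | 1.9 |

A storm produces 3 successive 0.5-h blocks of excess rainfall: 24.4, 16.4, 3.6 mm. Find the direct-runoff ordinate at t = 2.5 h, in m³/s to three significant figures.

Q ≈ 25.9 m³/s

By discrete convolution, Q_j = Σ (P_i / 10 mm) · U_{j−i}.
At t = 2.5 h (j=5): Q = (24.4/10)·5.1 + (16.4/10)·7.1 + (3.6/10)·4.9 = 25.9 m³/s.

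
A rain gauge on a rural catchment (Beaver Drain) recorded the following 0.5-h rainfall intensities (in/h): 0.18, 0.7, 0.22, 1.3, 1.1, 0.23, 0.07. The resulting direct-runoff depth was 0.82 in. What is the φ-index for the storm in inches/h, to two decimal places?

φ ≈ 0.49 in/h

Only the 3 blocks with intensity above φ contribute runoff: 0.7, 1.3, 1.1 in/h.
Σ(I−φ)·Δt = d  ⇒  (0.7+1.3+1.1 − 3φ)·0.5 = 0.82
φ = (3.100 − 0.82/0.5) / 3 = 0.49 in/h.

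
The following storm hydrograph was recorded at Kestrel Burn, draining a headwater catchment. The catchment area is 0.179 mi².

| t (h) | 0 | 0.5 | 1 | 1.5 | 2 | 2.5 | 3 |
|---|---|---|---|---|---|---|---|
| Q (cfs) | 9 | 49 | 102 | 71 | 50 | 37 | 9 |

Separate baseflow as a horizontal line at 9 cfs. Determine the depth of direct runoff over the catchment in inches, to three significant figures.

d ≈ 1.14 in

Direct runoff: 0.0, 40.0, 93.0, 62.0, 41.0, 28.0, 0.0 cfs; ΣQ_DR = 264.0 cfs.
V = ΣQ_DR · Δt = 264.0 × 1800 s = 4.752 × 10^5 ft³.
Over A = 0.179 mi², depth = V / A = 1.14 in.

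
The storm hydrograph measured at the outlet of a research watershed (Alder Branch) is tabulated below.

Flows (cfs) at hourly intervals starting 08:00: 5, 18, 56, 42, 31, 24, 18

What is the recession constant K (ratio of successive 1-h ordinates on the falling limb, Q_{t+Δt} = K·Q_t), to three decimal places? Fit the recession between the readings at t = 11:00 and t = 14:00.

Using the recession-limb readings at t = 11:00 and t = 14:00: Q falls from 42 to 18 cfs over 3 intervals.
K = (Q₂/Q₁)^(1/3) = (18/42)^(1/3) = 0.754.

K ≈ 0.754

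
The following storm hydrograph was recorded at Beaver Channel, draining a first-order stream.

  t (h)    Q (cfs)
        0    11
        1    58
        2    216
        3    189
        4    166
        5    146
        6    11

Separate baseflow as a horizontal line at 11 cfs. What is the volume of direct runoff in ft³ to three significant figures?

Direct-runoff ordinates (Q − Q_b): 0.0, 47.0, 205.0, 178.0, 155.0, 135.0, 0.0 cfs.
ΣQ_DR = 720.0 cfs.
With Δt = 1 h = 3600 s, V = ΣQ_DR · Δt = 720.0 × 3600 = 2.59 × 10^6 ft³.

V ≈ 2.59 × 10^6 ft³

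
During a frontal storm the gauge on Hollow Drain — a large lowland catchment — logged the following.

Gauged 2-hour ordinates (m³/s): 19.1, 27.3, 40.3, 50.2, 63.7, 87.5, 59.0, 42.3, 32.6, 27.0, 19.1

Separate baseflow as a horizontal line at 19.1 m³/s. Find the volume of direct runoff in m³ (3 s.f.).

V ≈ 1.86 × 10^6 m³

Direct-runoff ordinates (Q − Q_b): 0.0, 8.2, 21.2, 31.1, 44.6, 68.4, 39.9, 23.2, 13.5, 7.9, 0.0 m³/s.
ΣQ_DR = 258.0 m³/s.
With Δt = 2 h = 7200 s, V = ΣQ_DR · Δt = 258.0 × 7200 = 1.86 × 10^6 m³.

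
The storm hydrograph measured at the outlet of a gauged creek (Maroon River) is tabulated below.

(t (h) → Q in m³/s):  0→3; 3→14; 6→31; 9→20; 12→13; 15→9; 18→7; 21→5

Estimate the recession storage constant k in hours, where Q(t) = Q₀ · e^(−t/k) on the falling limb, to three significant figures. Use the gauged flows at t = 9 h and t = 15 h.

k ≈ 7.51 h

On the falling limb, Q drops from 20 to 9 m³/s between t = 9 h and t = 15 h (Δt = 6 h).
k = −Δt / ln(Q₂/Q₁) = −6 / ln(9/20) = 7.51 h.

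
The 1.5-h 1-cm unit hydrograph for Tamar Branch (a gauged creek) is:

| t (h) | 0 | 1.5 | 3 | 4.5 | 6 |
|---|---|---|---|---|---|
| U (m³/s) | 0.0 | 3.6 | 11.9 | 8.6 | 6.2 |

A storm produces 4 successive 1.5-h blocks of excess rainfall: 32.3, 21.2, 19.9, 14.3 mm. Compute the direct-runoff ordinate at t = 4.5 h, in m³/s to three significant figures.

Q ≈ 60.2 m³/s

By discrete convolution, Q_j = Σ (P_i / 10 mm) · U_{j−i}.
At t = 4.5 h (j=3): Q = (32.3/10)·8.6 + (21.2/10)·11.9 + (19.9/10)·3.6 + (14.3/10)·0.0 = 60.2 m³/s.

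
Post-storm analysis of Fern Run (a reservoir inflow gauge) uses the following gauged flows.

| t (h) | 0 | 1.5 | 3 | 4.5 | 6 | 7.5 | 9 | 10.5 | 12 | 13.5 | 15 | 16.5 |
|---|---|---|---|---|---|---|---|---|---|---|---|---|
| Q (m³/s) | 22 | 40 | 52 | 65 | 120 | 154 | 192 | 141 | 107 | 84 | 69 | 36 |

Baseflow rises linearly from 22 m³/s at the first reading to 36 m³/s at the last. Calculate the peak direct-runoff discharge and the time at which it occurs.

Q_p = 162.36 m³/s at t = 9 h

Subtracting baseflow gives direct-runoff ordinates: 0.00, 16.73, 27.45, 39.18, 92.91, 125.64, 162.36, 110.09, 74.82, 50.55, 34.27, 0.00 m³/s.
The maximum is 162.36 m³/s, occurring at the reading for t = 9 h.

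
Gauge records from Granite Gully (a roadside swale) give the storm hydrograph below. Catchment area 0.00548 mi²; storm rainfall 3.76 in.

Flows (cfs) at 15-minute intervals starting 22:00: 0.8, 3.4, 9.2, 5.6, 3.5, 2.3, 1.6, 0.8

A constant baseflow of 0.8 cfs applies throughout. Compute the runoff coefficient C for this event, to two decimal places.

C ≈ 0.39

ΣQ_DR = 20.80 cfs; V = ΣQ_DR·Δt = 18720 ft³.
Runoff depth d = V / A = 1.470 in.
C = d / P = 1.470 / 3.76 = 0.39.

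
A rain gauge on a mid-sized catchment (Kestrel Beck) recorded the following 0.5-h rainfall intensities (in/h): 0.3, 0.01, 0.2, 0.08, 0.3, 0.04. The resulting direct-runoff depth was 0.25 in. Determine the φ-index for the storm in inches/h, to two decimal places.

Only the 3 blocks with intensity above φ contribute runoff: 0.3, 0.2, 0.3 in/h.
Σ(I−φ)·Δt = d  ⇒  (0.3+0.2+0.3 − 3φ)·0.5 = 0.25
φ = (0.8000 − 0.25/0.5) / 3 = 0.10 in/h.

φ ≈ 0.10 in/h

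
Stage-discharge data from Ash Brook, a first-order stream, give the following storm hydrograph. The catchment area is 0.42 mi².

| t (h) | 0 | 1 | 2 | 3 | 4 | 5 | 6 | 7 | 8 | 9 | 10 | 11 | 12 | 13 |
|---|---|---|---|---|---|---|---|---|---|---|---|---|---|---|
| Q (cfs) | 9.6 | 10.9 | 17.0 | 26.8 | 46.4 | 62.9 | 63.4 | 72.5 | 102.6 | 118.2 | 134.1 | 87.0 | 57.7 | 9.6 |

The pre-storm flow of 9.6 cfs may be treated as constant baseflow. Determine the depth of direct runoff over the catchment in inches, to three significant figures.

Direct runoff: 0.0, 1.3, 7.4, 17.2, 36.8, 53.3, 53.8, 62.9, 93.0, 108.6, 124.5, 77.4, 48.1, 0.0 cfs; ΣQ_DR = 684.3 cfs.
V = ΣQ_DR · Δt = 684.3 × 3600 s = 2.463 × 10^6 ft³.
Over A = 0.42 mi², depth = V / A = 2.52 in.

d ≈ 2.52 in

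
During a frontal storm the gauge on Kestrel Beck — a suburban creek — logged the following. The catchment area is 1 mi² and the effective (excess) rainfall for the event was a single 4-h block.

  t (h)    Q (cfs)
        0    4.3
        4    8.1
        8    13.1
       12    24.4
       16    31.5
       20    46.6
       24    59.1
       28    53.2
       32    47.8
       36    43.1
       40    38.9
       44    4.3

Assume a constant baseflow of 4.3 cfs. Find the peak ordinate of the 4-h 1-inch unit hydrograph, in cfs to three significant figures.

U_p ≈ 27.4 cfs

Direct runoff: 0.0, 3.8, 8.8, 20.1, 27.2, 42.3, 54.8, 48.9, 43.5, 38.8, 34.6, 0.0 cfs; ΣQ_DR = 322.8 cfs, peak = 54.8 cfs.
Runoff depth d = ΣQ_DR·Δt / A = 322.8 × 14400 / (1 mi²) = 2.001 in.
The 1-inch UH is the DRH scaled by (1 in)/d, so U_p = 54.8 × 1/2.001 = 27.4 cfs.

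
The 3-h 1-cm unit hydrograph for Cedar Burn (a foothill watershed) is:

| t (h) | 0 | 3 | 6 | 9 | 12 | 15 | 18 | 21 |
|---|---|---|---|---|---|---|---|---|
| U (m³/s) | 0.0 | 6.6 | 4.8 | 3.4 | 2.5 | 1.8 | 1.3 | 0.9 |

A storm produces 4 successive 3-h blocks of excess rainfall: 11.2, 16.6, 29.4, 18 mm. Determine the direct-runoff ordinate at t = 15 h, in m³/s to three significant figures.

By discrete convolution, Q_j = Σ (P_i / 10 mm) · U_{j−i}.
At t = 15 h (j=5): Q = (11.2/10)·1.8 + (16.6/10)·2.5 + (29.4/10)·3.4 + (18/10)·4.8 = 24.8 m³/s.

Q ≈ 24.8 m³/s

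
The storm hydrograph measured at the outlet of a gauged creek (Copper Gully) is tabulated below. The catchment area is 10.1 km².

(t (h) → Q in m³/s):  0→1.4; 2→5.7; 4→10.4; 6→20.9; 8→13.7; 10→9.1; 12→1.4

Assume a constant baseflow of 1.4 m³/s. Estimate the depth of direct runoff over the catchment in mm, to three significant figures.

Direct runoff: 0.0, 4.3, 9.0, 19.5, 12.3, 7.7, 0.0 m³/s; ΣQ_DR = 52.80 m³/s.
V = ΣQ_DR · Δt = 52.80 × 7200 s = 3.802 × 10^5 m³.
Over A = 10.1 km², depth = V / A = 37.6 mm.

d ≈ 37.6 mm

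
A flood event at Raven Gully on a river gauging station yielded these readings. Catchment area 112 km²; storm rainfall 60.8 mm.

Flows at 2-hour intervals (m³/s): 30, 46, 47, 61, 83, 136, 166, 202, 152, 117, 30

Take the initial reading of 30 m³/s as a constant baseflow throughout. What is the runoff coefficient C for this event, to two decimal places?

ΣQ_DR = 740.0 m³/s; V = ΣQ_DR·Δt = 5.328 × 10^6 m³.
Runoff depth d = V / A = 47.57 mm.
C = d / P = 47.57 / 60.8 = 0.78.

C ≈ 0.78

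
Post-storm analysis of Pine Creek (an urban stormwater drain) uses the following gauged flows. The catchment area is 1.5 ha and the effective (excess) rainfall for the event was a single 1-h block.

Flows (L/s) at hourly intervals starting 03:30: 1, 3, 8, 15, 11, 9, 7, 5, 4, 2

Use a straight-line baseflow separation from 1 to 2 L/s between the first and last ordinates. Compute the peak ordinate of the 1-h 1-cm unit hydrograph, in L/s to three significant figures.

U_p ≈ 11.4 L/s

Direct runoff: 0.00, 1.89, 6.78, 13.67, 9.56, 7.44, 5.33, 3.22, 2.11, 0.00 L/s; ΣQ_DR = 50.00 L/s, peak = 13.67 L/s.
Runoff depth d = ΣQ_DR·Δt / A = 50.00 × 3600 / (1.5 ha) = 12.00 mm.
The 1-cm UH is the DRH scaled by (10 mm)/d, so U_p = 13.67 × 10/12.00 = 11.4 L/s.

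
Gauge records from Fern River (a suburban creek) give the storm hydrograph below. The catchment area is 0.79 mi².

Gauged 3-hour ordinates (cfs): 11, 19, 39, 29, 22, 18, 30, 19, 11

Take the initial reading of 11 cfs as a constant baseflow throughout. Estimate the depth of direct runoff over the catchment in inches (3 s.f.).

d ≈ 0.583 in

Direct runoff: 0.0, 8.0, 28.0, 18.0, 11.0, 7.0, 19.0, 8.0, 0.0 cfs; ΣQ_DR = 99.00 cfs.
V = ΣQ_DR · Δt = 99.00 × 10800 s = 1.069 × 10^6 ft³.
Over A = 0.79 mi², depth = V / A = 0.583 in.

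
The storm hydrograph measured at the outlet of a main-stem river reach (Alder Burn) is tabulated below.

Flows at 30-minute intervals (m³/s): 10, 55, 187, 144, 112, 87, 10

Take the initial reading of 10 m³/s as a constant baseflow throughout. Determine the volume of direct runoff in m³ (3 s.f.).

Direct-runoff ordinates (Q − Q_b): 0.0, 45.0, 177.0, 134.0, 102.0, 77.0, 0.0 m³/s.
ΣQ_DR = 535.0 m³/s.
With Δt = 0.5 h = 1800 s, V = ΣQ_DR · Δt = 535.0 × 1800 = 9.63 × 10^5 m³.

V ≈ 9.63 × 10^5 m³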